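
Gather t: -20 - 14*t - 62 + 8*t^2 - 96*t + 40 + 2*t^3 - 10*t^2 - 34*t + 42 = 2*t^3 - 2*t^2 - 144*t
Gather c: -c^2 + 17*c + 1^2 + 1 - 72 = -c^2 + 17*c - 70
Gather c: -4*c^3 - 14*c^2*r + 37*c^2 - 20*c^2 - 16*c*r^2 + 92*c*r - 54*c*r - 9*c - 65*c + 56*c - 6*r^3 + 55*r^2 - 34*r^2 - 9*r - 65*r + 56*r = -4*c^3 + c^2*(17 - 14*r) + c*(-16*r^2 + 38*r - 18) - 6*r^3 + 21*r^2 - 18*r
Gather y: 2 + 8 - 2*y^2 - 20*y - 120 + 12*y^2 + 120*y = 10*y^2 + 100*y - 110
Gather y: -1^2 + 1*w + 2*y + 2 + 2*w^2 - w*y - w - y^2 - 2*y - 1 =2*w^2 - w*y - y^2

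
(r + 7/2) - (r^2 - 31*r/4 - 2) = -r^2 + 35*r/4 + 11/2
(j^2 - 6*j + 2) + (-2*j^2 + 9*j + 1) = -j^2 + 3*j + 3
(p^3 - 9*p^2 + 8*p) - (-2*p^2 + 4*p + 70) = p^3 - 7*p^2 + 4*p - 70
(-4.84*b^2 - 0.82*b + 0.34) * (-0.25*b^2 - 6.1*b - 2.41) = 1.21*b^4 + 29.729*b^3 + 16.5814*b^2 - 0.0977999999999999*b - 0.8194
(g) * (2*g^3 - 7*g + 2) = 2*g^4 - 7*g^2 + 2*g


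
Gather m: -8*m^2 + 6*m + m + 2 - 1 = -8*m^2 + 7*m + 1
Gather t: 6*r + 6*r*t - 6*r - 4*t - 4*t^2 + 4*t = 6*r*t - 4*t^2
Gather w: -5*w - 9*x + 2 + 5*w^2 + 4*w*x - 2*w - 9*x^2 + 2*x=5*w^2 + w*(4*x - 7) - 9*x^2 - 7*x + 2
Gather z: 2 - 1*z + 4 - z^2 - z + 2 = -z^2 - 2*z + 8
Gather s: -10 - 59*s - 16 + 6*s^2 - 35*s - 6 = 6*s^2 - 94*s - 32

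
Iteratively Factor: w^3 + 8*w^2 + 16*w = (w + 4)*(w^2 + 4*w) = (w + 4)^2*(w)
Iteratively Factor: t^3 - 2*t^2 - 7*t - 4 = (t - 4)*(t^2 + 2*t + 1) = (t - 4)*(t + 1)*(t + 1)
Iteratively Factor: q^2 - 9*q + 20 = (q - 5)*(q - 4)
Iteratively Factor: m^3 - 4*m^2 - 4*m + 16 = (m + 2)*(m^2 - 6*m + 8) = (m - 4)*(m + 2)*(m - 2)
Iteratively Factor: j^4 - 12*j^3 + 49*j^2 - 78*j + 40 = (j - 1)*(j^3 - 11*j^2 + 38*j - 40) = (j - 4)*(j - 1)*(j^2 - 7*j + 10) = (j - 4)*(j - 2)*(j - 1)*(j - 5)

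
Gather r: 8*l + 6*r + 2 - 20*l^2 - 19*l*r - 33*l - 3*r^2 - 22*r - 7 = -20*l^2 - 25*l - 3*r^2 + r*(-19*l - 16) - 5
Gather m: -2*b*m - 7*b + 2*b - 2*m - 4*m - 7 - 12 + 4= -5*b + m*(-2*b - 6) - 15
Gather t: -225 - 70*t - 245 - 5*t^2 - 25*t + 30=-5*t^2 - 95*t - 440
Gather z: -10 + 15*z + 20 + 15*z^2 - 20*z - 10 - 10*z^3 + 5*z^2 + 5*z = -10*z^3 + 20*z^2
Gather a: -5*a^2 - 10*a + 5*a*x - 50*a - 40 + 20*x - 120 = -5*a^2 + a*(5*x - 60) + 20*x - 160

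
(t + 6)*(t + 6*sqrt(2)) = t^2 + 6*t + 6*sqrt(2)*t + 36*sqrt(2)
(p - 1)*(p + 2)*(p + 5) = p^3 + 6*p^2 + 3*p - 10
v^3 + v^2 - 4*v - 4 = (v - 2)*(v + 1)*(v + 2)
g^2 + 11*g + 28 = (g + 4)*(g + 7)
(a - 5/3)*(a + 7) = a^2 + 16*a/3 - 35/3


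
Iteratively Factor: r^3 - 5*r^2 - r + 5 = (r - 1)*(r^2 - 4*r - 5) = (r - 1)*(r + 1)*(r - 5)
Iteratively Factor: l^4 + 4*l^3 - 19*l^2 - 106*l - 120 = (l - 5)*(l^3 + 9*l^2 + 26*l + 24) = (l - 5)*(l + 4)*(l^2 + 5*l + 6) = (l - 5)*(l + 2)*(l + 4)*(l + 3)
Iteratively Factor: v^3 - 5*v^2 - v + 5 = (v - 1)*(v^2 - 4*v - 5) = (v - 5)*(v - 1)*(v + 1)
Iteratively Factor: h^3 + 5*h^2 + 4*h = (h)*(h^2 + 5*h + 4) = h*(h + 4)*(h + 1)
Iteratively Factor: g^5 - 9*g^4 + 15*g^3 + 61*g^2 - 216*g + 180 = (g - 3)*(g^4 - 6*g^3 - 3*g^2 + 52*g - 60) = (g - 5)*(g - 3)*(g^3 - g^2 - 8*g + 12) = (g - 5)*(g - 3)*(g + 3)*(g^2 - 4*g + 4) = (g - 5)*(g - 3)*(g - 2)*(g + 3)*(g - 2)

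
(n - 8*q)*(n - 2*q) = n^2 - 10*n*q + 16*q^2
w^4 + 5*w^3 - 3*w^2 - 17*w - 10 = (w - 2)*(w + 1)^2*(w + 5)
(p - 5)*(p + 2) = p^2 - 3*p - 10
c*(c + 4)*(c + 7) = c^3 + 11*c^2 + 28*c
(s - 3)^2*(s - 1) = s^3 - 7*s^2 + 15*s - 9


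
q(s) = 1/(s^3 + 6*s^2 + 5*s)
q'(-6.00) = -0.05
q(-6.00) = -0.03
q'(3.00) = -0.00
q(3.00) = 0.01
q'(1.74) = -0.03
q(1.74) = 0.03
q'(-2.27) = 0.11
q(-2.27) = 0.13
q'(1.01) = -0.14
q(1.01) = 0.08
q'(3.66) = -0.00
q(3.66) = 0.01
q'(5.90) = -0.00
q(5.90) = 0.00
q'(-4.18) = -0.06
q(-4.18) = 0.09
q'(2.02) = -0.02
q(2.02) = 0.02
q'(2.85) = -0.01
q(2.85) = 0.01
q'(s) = (-3*s^2 - 12*s - 5)/(s^3 + 6*s^2 + 5*s)^2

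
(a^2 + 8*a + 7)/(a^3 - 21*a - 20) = (a + 7)/(a^2 - a - 20)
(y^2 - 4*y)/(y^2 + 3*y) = (y - 4)/(y + 3)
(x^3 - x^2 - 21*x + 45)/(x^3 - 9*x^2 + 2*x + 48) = (x^2 + 2*x - 15)/(x^2 - 6*x - 16)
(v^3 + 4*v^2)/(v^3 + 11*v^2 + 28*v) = v/(v + 7)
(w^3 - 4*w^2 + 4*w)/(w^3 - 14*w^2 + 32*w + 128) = w*(w^2 - 4*w + 4)/(w^3 - 14*w^2 + 32*w + 128)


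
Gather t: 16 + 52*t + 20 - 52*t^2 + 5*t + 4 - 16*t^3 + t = -16*t^3 - 52*t^2 + 58*t + 40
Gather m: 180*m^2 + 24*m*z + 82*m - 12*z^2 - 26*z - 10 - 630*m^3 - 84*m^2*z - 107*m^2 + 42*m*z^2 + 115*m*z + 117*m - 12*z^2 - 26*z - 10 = -630*m^3 + m^2*(73 - 84*z) + m*(42*z^2 + 139*z + 199) - 24*z^2 - 52*z - 20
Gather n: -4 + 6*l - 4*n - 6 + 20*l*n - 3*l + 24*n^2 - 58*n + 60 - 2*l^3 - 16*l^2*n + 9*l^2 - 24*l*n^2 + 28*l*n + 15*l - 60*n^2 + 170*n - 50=-2*l^3 + 9*l^2 + 18*l + n^2*(-24*l - 36) + n*(-16*l^2 + 48*l + 108)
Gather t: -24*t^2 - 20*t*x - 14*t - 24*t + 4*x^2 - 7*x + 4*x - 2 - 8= -24*t^2 + t*(-20*x - 38) + 4*x^2 - 3*x - 10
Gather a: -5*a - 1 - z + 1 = -5*a - z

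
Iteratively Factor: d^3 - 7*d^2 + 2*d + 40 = (d + 2)*(d^2 - 9*d + 20) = (d - 4)*(d + 2)*(d - 5)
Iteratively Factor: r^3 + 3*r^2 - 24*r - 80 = (r + 4)*(r^2 - r - 20) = (r + 4)^2*(r - 5)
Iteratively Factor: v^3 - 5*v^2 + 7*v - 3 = (v - 1)*(v^2 - 4*v + 3) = (v - 3)*(v - 1)*(v - 1)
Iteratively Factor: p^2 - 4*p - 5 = (p + 1)*(p - 5)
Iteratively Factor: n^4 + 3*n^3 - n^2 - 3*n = (n - 1)*(n^3 + 4*n^2 + 3*n) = (n - 1)*(n + 1)*(n^2 + 3*n) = (n - 1)*(n + 1)*(n + 3)*(n)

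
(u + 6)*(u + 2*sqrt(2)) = u^2 + 2*sqrt(2)*u + 6*u + 12*sqrt(2)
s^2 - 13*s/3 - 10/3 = (s - 5)*(s + 2/3)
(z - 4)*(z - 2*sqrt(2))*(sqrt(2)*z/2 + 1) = sqrt(2)*z^3/2 - 2*sqrt(2)*z^2 - z^2 - 2*sqrt(2)*z + 4*z + 8*sqrt(2)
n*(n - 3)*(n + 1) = n^3 - 2*n^2 - 3*n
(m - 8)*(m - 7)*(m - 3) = m^3 - 18*m^2 + 101*m - 168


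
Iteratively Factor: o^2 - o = (o)*(o - 1)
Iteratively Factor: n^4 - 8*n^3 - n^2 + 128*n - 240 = (n + 4)*(n^3 - 12*n^2 + 47*n - 60) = (n - 5)*(n + 4)*(n^2 - 7*n + 12) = (n - 5)*(n - 3)*(n + 4)*(n - 4)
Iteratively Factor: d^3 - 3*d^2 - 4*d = (d + 1)*(d^2 - 4*d) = d*(d + 1)*(d - 4)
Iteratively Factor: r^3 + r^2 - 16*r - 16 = (r - 4)*(r^2 + 5*r + 4) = (r - 4)*(r + 4)*(r + 1)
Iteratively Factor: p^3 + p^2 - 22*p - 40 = (p + 4)*(p^2 - 3*p - 10) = (p + 2)*(p + 4)*(p - 5)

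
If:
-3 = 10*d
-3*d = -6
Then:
No Solution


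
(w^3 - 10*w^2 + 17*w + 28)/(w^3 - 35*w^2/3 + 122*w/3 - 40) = 3*(w^2 - 6*w - 7)/(3*w^2 - 23*w + 30)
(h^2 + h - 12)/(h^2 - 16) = (h - 3)/(h - 4)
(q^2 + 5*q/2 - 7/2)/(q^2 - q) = (q + 7/2)/q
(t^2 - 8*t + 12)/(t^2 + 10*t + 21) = (t^2 - 8*t + 12)/(t^2 + 10*t + 21)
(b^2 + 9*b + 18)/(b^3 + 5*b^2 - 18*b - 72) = 1/(b - 4)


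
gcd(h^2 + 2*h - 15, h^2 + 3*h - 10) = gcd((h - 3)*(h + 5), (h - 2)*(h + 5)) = h + 5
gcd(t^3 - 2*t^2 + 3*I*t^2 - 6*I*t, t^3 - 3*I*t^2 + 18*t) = t^2 + 3*I*t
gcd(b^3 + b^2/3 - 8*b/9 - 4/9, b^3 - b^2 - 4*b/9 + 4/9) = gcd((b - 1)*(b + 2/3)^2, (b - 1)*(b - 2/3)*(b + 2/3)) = b^2 - b/3 - 2/3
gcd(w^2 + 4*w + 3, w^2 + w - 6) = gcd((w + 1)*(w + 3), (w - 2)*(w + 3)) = w + 3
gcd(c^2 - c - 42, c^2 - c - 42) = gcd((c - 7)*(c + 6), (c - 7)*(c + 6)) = c^2 - c - 42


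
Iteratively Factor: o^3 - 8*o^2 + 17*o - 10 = (o - 5)*(o^2 - 3*o + 2) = (o - 5)*(o - 2)*(o - 1)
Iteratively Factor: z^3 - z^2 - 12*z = (z + 3)*(z^2 - 4*z) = (z - 4)*(z + 3)*(z)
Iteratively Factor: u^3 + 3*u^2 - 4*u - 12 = (u - 2)*(u^2 + 5*u + 6) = (u - 2)*(u + 2)*(u + 3)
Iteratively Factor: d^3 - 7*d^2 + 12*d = (d)*(d^2 - 7*d + 12) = d*(d - 3)*(d - 4)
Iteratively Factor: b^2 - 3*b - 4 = (b - 4)*(b + 1)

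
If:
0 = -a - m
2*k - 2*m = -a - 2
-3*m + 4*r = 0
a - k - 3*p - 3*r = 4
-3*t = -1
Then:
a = -4*r/3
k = 2*r - 1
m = 4*r/3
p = -19*r/9 - 1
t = 1/3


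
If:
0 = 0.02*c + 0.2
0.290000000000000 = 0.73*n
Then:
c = -10.00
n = 0.40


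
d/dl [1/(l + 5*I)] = -1/(l + 5*I)^2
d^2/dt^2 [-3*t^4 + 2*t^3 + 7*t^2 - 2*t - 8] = -36*t^2 + 12*t + 14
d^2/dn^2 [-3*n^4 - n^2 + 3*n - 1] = -36*n^2 - 2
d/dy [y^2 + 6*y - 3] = 2*y + 6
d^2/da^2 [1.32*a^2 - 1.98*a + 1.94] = 2.64000000000000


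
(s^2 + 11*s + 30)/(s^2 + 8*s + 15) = (s + 6)/(s + 3)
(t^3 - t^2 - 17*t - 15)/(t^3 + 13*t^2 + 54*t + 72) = (t^2 - 4*t - 5)/(t^2 + 10*t + 24)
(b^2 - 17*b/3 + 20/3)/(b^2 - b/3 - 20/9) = 3*(b - 4)/(3*b + 4)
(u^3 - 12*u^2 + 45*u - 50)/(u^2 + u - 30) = (u^2 - 7*u + 10)/(u + 6)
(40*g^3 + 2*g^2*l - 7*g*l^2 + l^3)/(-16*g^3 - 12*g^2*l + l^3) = (-5*g + l)/(2*g + l)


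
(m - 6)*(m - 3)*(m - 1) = m^3 - 10*m^2 + 27*m - 18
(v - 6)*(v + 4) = v^2 - 2*v - 24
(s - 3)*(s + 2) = s^2 - s - 6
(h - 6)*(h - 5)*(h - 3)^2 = h^4 - 17*h^3 + 105*h^2 - 279*h + 270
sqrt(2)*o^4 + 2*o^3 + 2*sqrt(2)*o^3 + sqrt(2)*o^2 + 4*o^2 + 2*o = o*(o + 1)*(o + sqrt(2))*(sqrt(2)*o + sqrt(2))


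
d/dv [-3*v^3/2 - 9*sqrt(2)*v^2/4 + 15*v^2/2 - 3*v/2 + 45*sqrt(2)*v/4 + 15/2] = -9*v^2/2 - 9*sqrt(2)*v/2 + 15*v - 3/2 + 45*sqrt(2)/4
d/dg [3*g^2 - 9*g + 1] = 6*g - 9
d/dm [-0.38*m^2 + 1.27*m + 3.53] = 1.27 - 0.76*m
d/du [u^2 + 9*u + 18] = 2*u + 9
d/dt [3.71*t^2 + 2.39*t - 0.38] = 7.42*t + 2.39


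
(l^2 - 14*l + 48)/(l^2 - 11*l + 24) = (l - 6)/(l - 3)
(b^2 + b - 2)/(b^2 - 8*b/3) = 3*(b^2 + b - 2)/(b*(3*b - 8))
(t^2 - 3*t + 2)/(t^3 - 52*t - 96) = (-t^2 + 3*t - 2)/(-t^3 + 52*t + 96)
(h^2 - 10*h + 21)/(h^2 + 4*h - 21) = (h - 7)/(h + 7)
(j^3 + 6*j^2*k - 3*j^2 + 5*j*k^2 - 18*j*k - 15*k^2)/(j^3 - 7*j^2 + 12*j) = (j^2 + 6*j*k + 5*k^2)/(j*(j - 4))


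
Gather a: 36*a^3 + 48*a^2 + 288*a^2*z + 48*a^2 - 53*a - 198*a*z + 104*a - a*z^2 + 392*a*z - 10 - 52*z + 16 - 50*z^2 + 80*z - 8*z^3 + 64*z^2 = 36*a^3 + a^2*(288*z + 96) + a*(-z^2 + 194*z + 51) - 8*z^3 + 14*z^2 + 28*z + 6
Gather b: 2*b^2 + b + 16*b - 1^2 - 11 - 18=2*b^2 + 17*b - 30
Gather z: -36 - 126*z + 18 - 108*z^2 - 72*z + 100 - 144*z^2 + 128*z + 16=-252*z^2 - 70*z + 98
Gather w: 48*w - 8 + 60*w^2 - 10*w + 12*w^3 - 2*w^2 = 12*w^3 + 58*w^2 + 38*w - 8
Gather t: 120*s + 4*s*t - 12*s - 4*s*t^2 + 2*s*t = -4*s*t^2 + 6*s*t + 108*s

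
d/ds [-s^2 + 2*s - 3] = 2 - 2*s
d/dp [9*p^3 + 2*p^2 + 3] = p*(27*p + 4)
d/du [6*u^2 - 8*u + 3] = 12*u - 8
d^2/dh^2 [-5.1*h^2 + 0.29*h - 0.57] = -10.2000000000000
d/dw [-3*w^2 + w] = 1 - 6*w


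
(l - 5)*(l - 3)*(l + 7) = l^3 - l^2 - 41*l + 105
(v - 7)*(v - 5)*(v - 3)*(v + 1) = v^4 - 14*v^3 + 56*v^2 - 34*v - 105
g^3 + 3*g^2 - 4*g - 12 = (g - 2)*(g + 2)*(g + 3)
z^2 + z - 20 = (z - 4)*(z + 5)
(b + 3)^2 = b^2 + 6*b + 9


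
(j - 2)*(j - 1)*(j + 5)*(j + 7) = j^4 + 9*j^3 + j^2 - 81*j + 70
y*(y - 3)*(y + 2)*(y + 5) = y^4 + 4*y^3 - 11*y^2 - 30*y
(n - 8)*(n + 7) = n^2 - n - 56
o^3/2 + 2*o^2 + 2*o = o*(o/2 + 1)*(o + 2)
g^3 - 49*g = g*(g - 7)*(g + 7)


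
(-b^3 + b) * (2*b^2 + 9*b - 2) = -2*b^5 - 9*b^4 + 4*b^3 + 9*b^2 - 2*b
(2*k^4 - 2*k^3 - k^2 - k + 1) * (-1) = -2*k^4 + 2*k^3 + k^2 + k - 1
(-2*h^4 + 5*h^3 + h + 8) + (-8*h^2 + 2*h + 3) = -2*h^4 + 5*h^3 - 8*h^2 + 3*h + 11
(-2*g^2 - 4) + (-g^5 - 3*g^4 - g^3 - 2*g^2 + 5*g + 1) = -g^5 - 3*g^4 - g^3 - 4*g^2 + 5*g - 3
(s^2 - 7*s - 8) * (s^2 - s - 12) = s^4 - 8*s^3 - 13*s^2 + 92*s + 96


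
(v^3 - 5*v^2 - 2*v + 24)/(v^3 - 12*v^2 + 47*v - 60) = (v + 2)/(v - 5)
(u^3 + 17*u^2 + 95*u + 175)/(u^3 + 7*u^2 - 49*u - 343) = (u^2 + 10*u + 25)/(u^2 - 49)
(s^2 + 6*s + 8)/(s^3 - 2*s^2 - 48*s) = (s^2 + 6*s + 8)/(s*(s^2 - 2*s - 48))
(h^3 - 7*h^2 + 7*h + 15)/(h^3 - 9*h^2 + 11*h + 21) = (h - 5)/(h - 7)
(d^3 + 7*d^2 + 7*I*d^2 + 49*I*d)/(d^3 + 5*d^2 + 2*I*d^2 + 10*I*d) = (d^2 + 7*d*(1 + I) + 49*I)/(d^2 + d*(5 + 2*I) + 10*I)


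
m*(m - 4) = m^2 - 4*m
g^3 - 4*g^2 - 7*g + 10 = (g - 5)*(g - 1)*(g + 2)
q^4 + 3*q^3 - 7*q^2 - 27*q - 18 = (q - 3)*(q + 1)*(q + 2)*(q + 3)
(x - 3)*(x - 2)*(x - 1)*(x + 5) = x^4 - x^3 - 19*x^2 + 49*x - 30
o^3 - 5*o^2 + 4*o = o*(o - 4)*(o - 1)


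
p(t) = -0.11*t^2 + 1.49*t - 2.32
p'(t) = 1.49 - 0.22*t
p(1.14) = -0.76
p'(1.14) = 1.24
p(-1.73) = -5.23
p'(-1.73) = 1.87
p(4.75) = 2.28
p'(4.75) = 0.44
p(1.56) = -0.26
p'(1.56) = 1.15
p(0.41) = -1.73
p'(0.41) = 1.40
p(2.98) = 1.14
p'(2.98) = 0.83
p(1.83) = 0.04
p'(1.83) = 1.09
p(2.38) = 0.60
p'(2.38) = 0.97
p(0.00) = -2.32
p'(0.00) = 1.49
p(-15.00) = -49.42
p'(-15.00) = 4.79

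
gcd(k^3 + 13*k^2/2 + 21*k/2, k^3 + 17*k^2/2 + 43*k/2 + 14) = k + 7/2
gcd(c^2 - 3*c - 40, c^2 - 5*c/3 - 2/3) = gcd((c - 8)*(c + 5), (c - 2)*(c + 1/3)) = 1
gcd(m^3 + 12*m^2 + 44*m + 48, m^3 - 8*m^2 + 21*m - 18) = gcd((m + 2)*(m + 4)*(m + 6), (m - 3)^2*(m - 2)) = 1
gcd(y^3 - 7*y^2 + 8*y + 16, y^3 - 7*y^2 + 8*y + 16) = y^3 - 7*y^2 + 8*y + 16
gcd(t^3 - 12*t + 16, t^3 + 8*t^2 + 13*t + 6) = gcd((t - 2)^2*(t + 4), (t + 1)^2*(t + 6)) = 1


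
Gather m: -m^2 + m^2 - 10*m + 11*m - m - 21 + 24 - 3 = 0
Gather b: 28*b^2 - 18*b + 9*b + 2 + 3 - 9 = 28*b^2 - 9*b - 4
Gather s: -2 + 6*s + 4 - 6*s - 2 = 0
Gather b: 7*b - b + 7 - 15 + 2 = 6*b - 6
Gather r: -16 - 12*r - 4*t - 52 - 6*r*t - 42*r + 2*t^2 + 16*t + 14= r*(-6*t - 54) + 2*t^2 + 12*t - 54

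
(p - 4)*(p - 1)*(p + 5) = p^3 - 21*p + 20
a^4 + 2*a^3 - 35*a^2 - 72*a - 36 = (a - 6)*(a + 1)^2*(a + 6)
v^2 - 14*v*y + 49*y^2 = (v - 7*y)^2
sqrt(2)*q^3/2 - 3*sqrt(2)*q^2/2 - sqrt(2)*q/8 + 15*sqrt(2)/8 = (q - 5/2)*(q - 3/2)*(sqrt(2)*q/2 + sqrt(2)/2)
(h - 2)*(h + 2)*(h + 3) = h^3 + 3*h^2 - 4*h - 12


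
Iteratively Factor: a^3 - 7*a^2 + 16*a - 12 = (a - 2)*(a^2 - 5*a + 6) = (a - 2)^2*(a - 3)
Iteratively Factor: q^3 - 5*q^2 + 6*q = (q - 2)*(q^2 - 3*q) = (q - 3)*(q - 2)*(q)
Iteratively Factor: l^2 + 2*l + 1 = (l + 1)*(l + 1)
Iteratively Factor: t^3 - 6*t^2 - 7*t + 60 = (t + 3)*(t^2 - 9*t + 20) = (t - 5)*(t + 3)*(t - 4)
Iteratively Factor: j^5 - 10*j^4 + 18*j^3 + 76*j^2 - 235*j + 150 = (j - 5)*(j^4 - 5*j^3 - 7*j^2 + 41*j - 30) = (j - 5)*(j + 3)*(j^3 - 8*j^2 + 17*j - 10) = (j - 5)*(j - 1)*(j + 3)*(j^2 - 7*j + 10) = (j - 5)*(j - 2)*(j - 1)*(j + 3)*(j - 5)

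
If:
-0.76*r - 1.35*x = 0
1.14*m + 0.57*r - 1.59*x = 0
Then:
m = 2.28289473684211*x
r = -1.77631578947368*x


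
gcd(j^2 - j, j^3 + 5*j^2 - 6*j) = j^2 - j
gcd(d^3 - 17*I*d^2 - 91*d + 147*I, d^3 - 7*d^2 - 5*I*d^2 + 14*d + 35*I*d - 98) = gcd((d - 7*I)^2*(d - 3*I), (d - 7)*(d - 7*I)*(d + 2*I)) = d - 7*I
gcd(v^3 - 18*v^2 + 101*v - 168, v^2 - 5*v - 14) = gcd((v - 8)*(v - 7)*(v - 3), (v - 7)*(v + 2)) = v - 7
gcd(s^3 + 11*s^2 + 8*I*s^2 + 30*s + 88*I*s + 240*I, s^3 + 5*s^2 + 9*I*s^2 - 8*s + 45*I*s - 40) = s^2 + s*(5 + 8*I) + 40*I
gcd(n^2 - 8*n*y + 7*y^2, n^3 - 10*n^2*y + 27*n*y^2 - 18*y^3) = -n + y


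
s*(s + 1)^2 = s^3 + 2*s^2 + s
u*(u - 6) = u^2 - 6*u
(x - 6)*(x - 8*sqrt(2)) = x^2 - 8*sqrt(2)*x - 6*x + 48*sqrt(2)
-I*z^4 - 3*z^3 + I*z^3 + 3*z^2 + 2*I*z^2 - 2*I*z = z*(z - 2*I)*(z - I)*(-I*z + I)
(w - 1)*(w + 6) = w^2 + 5*w - 6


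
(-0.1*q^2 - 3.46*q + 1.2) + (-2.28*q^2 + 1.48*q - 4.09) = -2.38*q^2 - 1.98*q - 2.89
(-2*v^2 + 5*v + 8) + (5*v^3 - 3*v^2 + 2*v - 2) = 5*v^3 - 5*v^2 + 7*v + 6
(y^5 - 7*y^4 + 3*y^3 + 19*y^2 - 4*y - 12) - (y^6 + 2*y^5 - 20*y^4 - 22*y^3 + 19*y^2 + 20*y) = -y^6 - y^5 + 13*y^4 + 25*y^3 - 24*y - 12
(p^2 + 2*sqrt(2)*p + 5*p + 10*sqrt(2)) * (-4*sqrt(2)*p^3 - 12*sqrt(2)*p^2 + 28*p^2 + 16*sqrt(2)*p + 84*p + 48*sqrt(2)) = -4*sqrt(2)*p^5 - 32*sqrt(2)*p^4 + 12*p^4 + 12*sqrt(2)*p^3 + 96*p^3 + 244*p^2 + 576*sqrt(2)*p^2 + 512*p + 1080*sqrt(2)*p + 960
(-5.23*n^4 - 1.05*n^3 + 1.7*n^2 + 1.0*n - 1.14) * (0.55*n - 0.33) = -2.8765*n^5 + 1.1484*n^4 + 1.2815*n^3 - 0.011*n^2 - 0.957*n + 0.3762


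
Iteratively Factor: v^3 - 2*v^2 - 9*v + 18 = (v - 2)*(v^2 - 9) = (v - 2)*(v + 3)*(v - 3)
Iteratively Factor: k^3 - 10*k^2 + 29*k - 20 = (k - 1)*(k^2 - 9*k + 20) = (k - 4)*(k - 1)*(k - 5)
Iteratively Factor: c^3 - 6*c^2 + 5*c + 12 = (c - 3)*(c^2 - 3*c - 4) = (c - 3)*(c + 1)*(c - 4)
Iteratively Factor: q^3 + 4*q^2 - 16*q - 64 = (q + 4)*(q^2 - 16) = (q + 4)^2*(q - 4)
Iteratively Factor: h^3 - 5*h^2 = (h)*(h^2 - 5*h) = h^2*(h - 5)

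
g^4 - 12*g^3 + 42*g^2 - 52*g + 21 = (g - 7)*(g - 3)*(g - 1)^2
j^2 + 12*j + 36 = (j + 6)^2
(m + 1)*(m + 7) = m^2 + 8*m + 7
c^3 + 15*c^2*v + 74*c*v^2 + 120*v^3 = (c + 4*v)*(c + 5*v)*(c + 6*v)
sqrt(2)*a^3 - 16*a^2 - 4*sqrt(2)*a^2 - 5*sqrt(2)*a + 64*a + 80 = (a - 5)*(a - 8*sqrt(2))*(sqrt(2)*a + sqrt(2))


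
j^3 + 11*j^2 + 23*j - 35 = (j - 1)*(j + 5)*(j + 7)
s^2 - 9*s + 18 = (s - 6)*(s - 3)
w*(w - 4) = w^2 - 4*w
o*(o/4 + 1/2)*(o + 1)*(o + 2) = o^4/4 + 5*o^3/4 + 2*o^2 + o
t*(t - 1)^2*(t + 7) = t^4 + 5*t^3 - 13*t^2 + 7*t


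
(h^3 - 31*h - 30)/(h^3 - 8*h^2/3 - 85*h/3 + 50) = 3*(h + 1)/(3*h - 5)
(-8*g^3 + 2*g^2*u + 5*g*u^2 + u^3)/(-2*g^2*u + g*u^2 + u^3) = (4*g + u)/u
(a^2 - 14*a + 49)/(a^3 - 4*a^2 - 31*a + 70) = (a - 7)/(a^2 + 3*a - 10)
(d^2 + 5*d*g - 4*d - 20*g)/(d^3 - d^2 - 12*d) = (d + 5*g)/(d*(d + 3))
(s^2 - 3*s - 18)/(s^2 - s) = (s^2 - 3*s - 18)/(s*(s - 1))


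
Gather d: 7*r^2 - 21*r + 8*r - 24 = 7*r^2 - 13*r - 24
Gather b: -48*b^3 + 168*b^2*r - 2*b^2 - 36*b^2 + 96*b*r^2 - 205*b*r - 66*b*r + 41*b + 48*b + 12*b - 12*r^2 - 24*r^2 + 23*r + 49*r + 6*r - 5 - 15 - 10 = -48*b^3 + b^2*(168*r - 38) + b*(96*r^2 - 271*r + 101) - 36*r^2 + 78*r - 30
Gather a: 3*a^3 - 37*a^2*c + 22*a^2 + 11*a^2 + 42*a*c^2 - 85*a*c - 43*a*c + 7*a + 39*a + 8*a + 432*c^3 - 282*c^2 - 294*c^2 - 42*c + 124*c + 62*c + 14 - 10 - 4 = 3*a^3 + a^2*(33 - 37*c) + a*(42*c^2 - 128*c + 54) + 432*c^3 - 576*c^2 + 144*c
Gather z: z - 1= z - 1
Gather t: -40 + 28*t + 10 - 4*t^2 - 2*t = -4*t^2 + 26*t - 30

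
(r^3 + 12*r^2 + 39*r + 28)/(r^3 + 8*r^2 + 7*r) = (r + 4)/r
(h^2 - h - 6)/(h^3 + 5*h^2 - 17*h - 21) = (h + 2)/(h^2 + 8*h + 7)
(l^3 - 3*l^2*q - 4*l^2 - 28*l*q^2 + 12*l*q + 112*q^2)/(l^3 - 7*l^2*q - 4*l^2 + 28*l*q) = (l + 4*q)/l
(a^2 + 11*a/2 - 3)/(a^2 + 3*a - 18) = (a - 1/2)/(a - 3)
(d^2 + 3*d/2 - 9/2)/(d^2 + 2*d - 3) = (d - 3/2)/(d - 1)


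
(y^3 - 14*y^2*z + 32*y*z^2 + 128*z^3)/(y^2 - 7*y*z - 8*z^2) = (y^2 - 6*y*z - 16*z^2)/(y + z)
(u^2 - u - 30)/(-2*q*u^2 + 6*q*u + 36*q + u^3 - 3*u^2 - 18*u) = (-u - 5)/(2*q*u + 6*q - u^2 - 3*u)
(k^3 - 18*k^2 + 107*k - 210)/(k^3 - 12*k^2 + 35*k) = (k - 6)/k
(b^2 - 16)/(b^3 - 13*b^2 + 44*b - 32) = (b + 4)/(b^2 - 9*b + 8)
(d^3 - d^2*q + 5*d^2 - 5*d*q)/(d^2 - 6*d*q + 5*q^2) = d*(-d - 5)/(-d + 5*q)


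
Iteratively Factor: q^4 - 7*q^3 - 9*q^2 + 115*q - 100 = (q - 5)*(q^3 - 2*q^2 - 19*q + 20) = (q - 5)*(q + 4)*(q^2 - 6*q + 5) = (q - 5)*(q - 1)*(q + 4)*(q - 5)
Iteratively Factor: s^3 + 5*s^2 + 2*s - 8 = (s + 4)*(s^2 + s - 2) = (s + 2)*(s + 4)*(s - 1)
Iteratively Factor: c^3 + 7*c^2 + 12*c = (c + 3)*(c^2 + 4*c) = c*(c + 3)*(c + 4)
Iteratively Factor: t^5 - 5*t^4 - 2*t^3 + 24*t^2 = (t - 4)*(t^4 - t^3 - 6*t^2) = (t - 4)*(t + 2)*(t^3 - 3*t^2) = t*(t - 4)*(t + 2)*(t^2 - 3*t) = t^2*(t - 4)*(t + 2)*(t - 3)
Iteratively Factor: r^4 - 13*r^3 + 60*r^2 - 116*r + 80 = (r - 5)*(r^3 - 8*r^2 + 20*r - 16) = (r - 5)*(r - 2)*(r^2 - 6*r + 8) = (r - 5)*(r - 4)*(r - 2)*(r - 2)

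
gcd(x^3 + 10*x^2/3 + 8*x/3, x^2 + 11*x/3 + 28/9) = x + 4/3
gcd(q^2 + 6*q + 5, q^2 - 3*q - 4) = q + 1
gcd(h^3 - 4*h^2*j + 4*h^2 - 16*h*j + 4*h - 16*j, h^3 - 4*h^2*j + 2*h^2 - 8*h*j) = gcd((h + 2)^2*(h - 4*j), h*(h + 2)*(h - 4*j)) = h^2 - 4*h*j + 2*h - 8*j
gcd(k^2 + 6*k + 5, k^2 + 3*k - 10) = k + 5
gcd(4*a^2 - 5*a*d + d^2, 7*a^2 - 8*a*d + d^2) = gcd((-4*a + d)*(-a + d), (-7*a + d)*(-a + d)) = a - d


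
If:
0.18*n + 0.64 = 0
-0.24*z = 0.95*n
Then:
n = -3.56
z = 14.07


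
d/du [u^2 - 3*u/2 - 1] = 2*u - 3/2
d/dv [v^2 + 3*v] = 2*v + 3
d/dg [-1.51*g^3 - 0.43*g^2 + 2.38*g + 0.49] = -4.53*g^2 - 0.86*g + 2.38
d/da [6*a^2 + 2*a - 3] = 12*a + 2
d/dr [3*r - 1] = 3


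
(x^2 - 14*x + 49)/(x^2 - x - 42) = (x - 7)/(x + 6)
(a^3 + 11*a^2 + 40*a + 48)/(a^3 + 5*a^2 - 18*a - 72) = (a^2 + 8*a + 16)/(a^2 + 2*a - 24)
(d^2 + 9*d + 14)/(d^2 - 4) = (d + 7)/(d - 2)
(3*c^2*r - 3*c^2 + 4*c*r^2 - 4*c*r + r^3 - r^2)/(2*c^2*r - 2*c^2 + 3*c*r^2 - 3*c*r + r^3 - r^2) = (3*c + r)/(2*c + r)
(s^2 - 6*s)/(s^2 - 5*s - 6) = s/(s + 1)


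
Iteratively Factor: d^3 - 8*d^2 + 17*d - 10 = (d - 2)*(d^2 - 6*d + 5) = (d - 5)*(d - 2)*(d - 1)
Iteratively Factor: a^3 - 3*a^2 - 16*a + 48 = (a - 3)*(a^2 - 16) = (a - 3)*(a + 4)*(a - 4)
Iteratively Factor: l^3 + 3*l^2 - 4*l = (l + 4)*(l^2 - l) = (l - 1)*(l + 4)*(l)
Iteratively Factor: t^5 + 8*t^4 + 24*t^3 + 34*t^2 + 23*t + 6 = (t + 1)*(t^4 + 7*t^3 + 17*t^2 + 17*t + 6) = (t + 1)^2*(t^3 + 6*t^2 + 11*t + 6) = (t + 1)^3*(t^2 + 5*t + 6) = (t + 1)^3*(t + 3)*(t + 2)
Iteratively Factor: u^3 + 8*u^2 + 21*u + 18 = (u + 2)*(u^2 + 6*u + 9) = (u + 2)*(u + 3)*(u + 3)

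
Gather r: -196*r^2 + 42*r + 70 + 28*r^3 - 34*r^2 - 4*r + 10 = 28*r^3 - 230*r^2 + 38*r + 80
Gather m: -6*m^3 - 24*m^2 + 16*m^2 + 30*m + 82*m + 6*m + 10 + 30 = -6*m^3 - 8*m^2 + 118*m + 40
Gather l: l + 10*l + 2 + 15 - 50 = 11*l - 33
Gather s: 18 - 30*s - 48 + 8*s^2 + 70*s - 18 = 8*s^2 + 40*s - 48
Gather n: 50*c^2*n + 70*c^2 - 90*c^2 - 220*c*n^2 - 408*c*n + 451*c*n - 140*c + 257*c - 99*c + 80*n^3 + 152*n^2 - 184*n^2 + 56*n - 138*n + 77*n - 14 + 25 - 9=-20*c^2 + 18*c + 80*n^3 + n^2*(-220*c - 32) + n*(50*c^2 + 43*c - 5) + 2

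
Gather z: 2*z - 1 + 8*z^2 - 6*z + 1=8*z^2 - 4*z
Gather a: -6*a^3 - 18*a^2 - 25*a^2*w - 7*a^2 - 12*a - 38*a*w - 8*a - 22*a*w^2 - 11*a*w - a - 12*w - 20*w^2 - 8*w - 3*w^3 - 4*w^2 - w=-6*a^3 + a^2*(-25*w - 25) + a*(-22*w^2 - 49*w - 21) - 3*w^3 - 24*w^2 - 21*w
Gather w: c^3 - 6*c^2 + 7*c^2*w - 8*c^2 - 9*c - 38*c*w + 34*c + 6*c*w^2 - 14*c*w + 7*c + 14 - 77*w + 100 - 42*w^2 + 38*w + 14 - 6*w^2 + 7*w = c^3 - 14*c^2 + 32*c + w^2*(6*c - 48) + w*(7*c^2 - 52*c - 32) + 128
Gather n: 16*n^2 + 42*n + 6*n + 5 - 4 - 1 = 16*n^2 + 48*n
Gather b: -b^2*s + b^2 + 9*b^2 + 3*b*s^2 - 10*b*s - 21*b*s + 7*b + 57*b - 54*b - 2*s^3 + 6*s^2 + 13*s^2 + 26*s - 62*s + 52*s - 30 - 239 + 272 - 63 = b^2*(10 - s) + b*(3*s^2 - 31*s + 10) - 2*s^3 + 19*s^2 + 16*s - 60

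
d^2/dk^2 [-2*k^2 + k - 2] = -4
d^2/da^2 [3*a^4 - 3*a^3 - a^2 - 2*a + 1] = 36*a^2 - 18*a - 2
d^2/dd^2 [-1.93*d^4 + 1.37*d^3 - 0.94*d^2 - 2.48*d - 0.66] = -23.16*d^2 + 8.22*d - 1.88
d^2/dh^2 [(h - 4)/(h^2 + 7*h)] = 2*(-3*h*(h + 1)*(h + 7) + (h - 4)*(2*h + 7)^2)/(h^3*(h + 7)^3)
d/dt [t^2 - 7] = 2*t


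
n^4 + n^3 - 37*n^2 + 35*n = n*(n - 5)*(n - 1)*(n + 7)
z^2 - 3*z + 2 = (z - 2)*(z - 1)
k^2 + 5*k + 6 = (k + 2)*(k + 3)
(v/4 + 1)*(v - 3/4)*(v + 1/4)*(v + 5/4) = v^4/4 + 19*v^3/16 + 35*v^2/64 - 223*v/256 - 15/64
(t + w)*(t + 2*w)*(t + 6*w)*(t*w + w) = t^4*w + 9*t^3*w^2 + t^3*w + 20*t^2*w^3 + 9*t^2*w^2 + 12*t*w^4 + 20*t*w^3 + 12*w^4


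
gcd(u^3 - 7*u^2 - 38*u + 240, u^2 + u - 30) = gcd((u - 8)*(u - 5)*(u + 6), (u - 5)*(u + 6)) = u^2 + u - 30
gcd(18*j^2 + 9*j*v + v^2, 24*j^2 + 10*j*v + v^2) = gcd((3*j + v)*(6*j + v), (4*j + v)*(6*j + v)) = 6*j + v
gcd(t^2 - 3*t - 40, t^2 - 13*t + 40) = t - 8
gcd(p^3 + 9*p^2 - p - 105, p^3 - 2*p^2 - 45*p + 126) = p^2 + 4*p - 21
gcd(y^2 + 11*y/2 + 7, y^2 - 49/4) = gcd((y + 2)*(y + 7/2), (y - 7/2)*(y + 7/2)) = y + 7/2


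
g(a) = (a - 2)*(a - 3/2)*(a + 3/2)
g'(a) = (a - 2)*(a - 3/2) + (a - 2)*(a + 3/2) + (a - 3/2)*(a + 3/2)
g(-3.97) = -80.66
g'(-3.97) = 60.91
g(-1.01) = 3.70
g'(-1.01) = 4.85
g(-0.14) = 4.77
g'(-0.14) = -1.63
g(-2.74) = -24.92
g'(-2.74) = 31.23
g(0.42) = 3.28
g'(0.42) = -3.40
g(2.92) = 5.77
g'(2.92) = 11.65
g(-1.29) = 1.93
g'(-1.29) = 7.90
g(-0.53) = 4.98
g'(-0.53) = 0.71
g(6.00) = 135.00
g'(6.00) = 81.75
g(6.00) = 135.00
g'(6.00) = 81.75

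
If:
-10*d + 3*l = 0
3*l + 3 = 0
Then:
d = -3/10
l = -1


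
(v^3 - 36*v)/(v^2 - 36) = v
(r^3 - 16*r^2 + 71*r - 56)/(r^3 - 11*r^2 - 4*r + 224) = (r - 1)/(r + 4)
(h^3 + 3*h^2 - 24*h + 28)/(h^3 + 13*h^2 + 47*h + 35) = (h^2 - 4*h + 4)/(h^2 + 6*h + 5)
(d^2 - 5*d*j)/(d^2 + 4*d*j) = (d - 5*j)/(d + 4*j)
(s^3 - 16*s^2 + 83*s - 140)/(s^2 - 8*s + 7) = (s^2 - 9*s + 20)/(s - 1)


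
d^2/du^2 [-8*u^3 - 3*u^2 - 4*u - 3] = -48*u - 6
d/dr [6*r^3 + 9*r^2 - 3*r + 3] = 18*r^2 + 18*r - 3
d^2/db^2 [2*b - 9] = 0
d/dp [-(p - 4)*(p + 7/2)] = 1/2 - 2*p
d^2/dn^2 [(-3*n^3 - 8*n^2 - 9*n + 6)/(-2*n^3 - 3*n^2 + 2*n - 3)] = 4*(7*n^6 + 72*n^5 + 3*n^4 - 237*n^3 - 342*n^2 + 27*n + 78)/(8*n^9 + 36*n^8 + 30*n^7 - 9*n^6 + 78*n^5 + 45*n^4 - 62*n^3 + 117*n^2 - 54*n + 27)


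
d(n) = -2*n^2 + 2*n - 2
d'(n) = 2 - 4*n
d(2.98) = -13.80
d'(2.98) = -9.92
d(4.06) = -26.85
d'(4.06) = -14.24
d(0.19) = -1.69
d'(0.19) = 1.24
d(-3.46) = -32.86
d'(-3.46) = 15.84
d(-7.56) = -131.43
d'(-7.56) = 32.24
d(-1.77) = -11.81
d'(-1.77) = 9.08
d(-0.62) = -4.01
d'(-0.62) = 4.48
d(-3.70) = -36.78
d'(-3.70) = 16.80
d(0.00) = -2.00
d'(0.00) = 2.00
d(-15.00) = -482.00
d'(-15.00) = 62.00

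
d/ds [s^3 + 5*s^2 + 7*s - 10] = 3*s^2 + 10*s + 7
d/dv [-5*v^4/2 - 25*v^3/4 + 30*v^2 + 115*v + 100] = -10*v^3 - 75*v^2/4 + 60*v + 115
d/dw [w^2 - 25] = 2*w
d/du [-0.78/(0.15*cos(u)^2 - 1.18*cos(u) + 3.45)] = (0.9204 - 0.234*cos(u))*sin(u)/(0.15*cos(u)^2 - 1.18*cos(u) + 3.45)^2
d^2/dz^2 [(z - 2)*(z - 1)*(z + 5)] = 6*z + 4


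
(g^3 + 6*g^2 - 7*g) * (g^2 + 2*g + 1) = g^5 + 8*g^4 + 6*g^3 - 8*g^2 - 7*g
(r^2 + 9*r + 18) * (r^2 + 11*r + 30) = r^4 + 20*r^3 + 147*r^2 + 468*r + 540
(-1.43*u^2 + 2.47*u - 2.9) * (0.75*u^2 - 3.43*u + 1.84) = -1.0725*u^4 + 6.7574*u^3 - 13.2783*u^2 + 14.4918*u - 5.336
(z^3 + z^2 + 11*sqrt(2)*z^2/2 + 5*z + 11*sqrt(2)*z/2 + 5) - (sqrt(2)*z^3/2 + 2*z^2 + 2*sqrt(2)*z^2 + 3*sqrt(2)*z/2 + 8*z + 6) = -sqrt(2)*z^3/2 + z^3 - z^2 + 7*sqrt(2)*z^2/2 - 3*z + 4*sqrt(2)*z - 1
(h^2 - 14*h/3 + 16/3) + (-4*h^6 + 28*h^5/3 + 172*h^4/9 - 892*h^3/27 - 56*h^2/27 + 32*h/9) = -4*h^6 + 28*h^5/3 + 172*h^4/9 - 892*h^3/27 - 29*h^2/27 - 10*h/9 + 16/3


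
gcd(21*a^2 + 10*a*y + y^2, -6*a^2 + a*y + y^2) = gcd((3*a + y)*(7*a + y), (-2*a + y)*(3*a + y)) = 3*a + y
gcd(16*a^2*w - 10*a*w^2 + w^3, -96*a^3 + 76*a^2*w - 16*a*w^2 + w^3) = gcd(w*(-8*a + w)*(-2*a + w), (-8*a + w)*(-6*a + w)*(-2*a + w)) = 16*a^2 - 10*a*w + w^2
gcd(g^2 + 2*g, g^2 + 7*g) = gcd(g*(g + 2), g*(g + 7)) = g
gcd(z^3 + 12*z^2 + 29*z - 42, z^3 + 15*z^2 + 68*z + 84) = z^2 + 13*z + 42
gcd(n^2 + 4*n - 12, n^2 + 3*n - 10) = n - 2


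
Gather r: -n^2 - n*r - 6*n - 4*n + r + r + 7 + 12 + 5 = -n^2 - 10*n + r*(2 - n) + 24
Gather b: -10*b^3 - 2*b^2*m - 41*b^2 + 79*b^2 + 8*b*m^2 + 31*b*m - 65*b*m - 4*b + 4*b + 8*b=-10*b^3 + b^2*(38 - 2*m) + b*(8*m^2 - 34*m + 8)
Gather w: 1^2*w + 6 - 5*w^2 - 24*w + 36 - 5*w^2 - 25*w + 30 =-10*w^2 - 48*w + 72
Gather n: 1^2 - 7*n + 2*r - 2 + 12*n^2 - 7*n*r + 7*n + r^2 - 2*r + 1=12*n^2 - 7*n*r + r^2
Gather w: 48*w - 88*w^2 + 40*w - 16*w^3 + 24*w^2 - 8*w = -16*w^3 - 64*w^2 + 80*w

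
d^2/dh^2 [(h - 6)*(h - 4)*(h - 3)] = 6*h - 26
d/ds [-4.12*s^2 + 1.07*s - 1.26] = 1.07 - 8.24*s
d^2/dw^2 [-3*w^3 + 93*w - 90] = -18*w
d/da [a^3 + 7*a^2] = a*(3*a + 14)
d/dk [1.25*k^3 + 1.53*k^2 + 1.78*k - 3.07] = 3.75*k^2 + 3.06*k + 1.78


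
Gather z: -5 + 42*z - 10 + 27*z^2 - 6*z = 27*z^2 + 36*z - 15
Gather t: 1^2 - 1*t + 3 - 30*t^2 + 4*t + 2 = -30*t^2 + 3*t + 6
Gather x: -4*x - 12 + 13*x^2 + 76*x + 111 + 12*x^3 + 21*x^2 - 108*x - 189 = 12*x^3 + 34*x^2 - 36*x - 90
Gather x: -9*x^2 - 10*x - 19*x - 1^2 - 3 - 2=-9*x^2 - 29*x - 6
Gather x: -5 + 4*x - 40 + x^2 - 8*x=x^2 - 4*x - 45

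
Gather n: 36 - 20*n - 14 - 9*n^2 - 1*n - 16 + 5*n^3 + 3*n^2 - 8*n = 5*n^3 - 6*n^2 - 29*n + 6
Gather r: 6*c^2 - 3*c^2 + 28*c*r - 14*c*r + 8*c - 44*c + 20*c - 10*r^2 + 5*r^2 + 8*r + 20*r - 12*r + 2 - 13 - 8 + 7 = 3*c^2 - 16*c - 5*r^2 + r*(14*c + 16) - 12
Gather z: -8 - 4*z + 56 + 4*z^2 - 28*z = 4*z^2 - 32*z + 48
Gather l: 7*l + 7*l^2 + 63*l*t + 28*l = 7*l^2 + l*(63*t + 35)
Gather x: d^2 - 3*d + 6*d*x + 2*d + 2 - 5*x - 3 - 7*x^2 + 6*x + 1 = d^2 - d - 7*x^2 + x*(6*d + 1)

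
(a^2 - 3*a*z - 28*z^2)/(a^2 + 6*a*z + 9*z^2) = (a^2 - 3*a*z - 28*z^2)/(a^2 + 6*a*z + 9*z^2)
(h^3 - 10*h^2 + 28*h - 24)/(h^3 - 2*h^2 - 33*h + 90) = (h^3 - 10*h^2 + 28*h - 24)/(h^3 - 2*h^2 - 33*h + 90)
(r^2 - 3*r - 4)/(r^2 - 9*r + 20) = (r + 1)/(r - 5)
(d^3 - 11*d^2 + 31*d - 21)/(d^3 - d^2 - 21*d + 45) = (d^2 - 8*d + 7)/(d^2 + 2*d - 15)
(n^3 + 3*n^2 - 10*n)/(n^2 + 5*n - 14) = n*(n + 5)/(n + 7)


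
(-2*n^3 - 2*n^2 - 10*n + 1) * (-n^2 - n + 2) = 2*n^5 + 4*n^4 + 8*n^3 + 5*n^2 - 21*n + 2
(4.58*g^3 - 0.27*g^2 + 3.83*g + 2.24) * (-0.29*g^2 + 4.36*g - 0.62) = -1.3282*g^5 + 20.0471*g^4 - 5.1275*g^3 + 16.2166*g^2 + 7.3918*g - 1.3888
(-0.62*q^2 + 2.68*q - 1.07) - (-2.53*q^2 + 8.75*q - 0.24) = 1.91*q^2 - 6.07*q - 0.83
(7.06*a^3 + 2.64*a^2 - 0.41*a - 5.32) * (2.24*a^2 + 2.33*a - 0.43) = 15.8144*a^5 + 22.3634*a^4 + 2.197*a^3 - 14.0073*a^2 - 12.2193*a + 2.2876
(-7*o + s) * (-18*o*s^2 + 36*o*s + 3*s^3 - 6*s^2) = 126*o^2*s^2 - 252*o^2*s - 39*o*s^3 + 78*o*s^2 + 3*s^4 - 6*s^3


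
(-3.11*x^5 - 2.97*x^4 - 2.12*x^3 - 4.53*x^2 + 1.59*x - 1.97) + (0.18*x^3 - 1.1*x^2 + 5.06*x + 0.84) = -3.11*x^5 - 2.97*x^4 - 1.94*x^3 - 5.63*x^2 + 6.65*x - 1.13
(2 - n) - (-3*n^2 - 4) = 3*n^2 - n + 6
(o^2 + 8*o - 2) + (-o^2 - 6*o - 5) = 2*o - 7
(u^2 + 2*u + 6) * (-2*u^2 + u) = -2*u^4 - 3*u^3 - 10*u^2 + 6*u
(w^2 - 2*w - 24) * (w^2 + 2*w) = w^4 - 28*w^2 - 48*w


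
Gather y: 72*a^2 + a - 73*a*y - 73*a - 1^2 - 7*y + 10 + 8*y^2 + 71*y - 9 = 72*a^2 - 72*a + 8*y^2 + y*(64 - 73*a)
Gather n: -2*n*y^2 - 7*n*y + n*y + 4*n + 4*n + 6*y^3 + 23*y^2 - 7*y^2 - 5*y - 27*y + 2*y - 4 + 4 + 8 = n*(-2*y^2 - 6*y + 8) + 6*y^3 + 16*y^2 - 30*y + 8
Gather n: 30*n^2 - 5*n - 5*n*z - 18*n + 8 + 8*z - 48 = 30*n^2 + n*(-5*z - 23) + 8*z - 40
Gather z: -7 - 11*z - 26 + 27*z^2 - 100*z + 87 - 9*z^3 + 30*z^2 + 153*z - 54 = -9*z^3 + 57*z^2 + 42*z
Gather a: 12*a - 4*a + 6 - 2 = 8*a + 4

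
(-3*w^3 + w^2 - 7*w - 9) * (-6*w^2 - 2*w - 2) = 18*w^5 + 46*w^3 + 66*w^2 + 32*w + 18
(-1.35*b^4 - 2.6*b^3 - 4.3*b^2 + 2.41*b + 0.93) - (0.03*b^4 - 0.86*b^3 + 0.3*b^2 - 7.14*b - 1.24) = -1.38*b^4 - 1.74*b^3 - 4.6*b^2 + 9.55*b + 2.17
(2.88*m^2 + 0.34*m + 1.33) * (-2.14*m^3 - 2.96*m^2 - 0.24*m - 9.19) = -6.1632*m^5 - 9.2524*m^4 - 4.5438*m^3 - 30.4856*m^2 - 3.4438*m - 12.2227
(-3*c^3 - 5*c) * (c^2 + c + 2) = -3*c^5 - 3*c^4 - 11*c^3 - 5*c^2 - 10*c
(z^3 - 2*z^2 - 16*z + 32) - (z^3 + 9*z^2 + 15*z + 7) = -11*z^2 - 31*z + 25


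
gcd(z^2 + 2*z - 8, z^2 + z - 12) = z + 4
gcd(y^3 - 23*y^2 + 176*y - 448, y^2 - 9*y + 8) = y - 8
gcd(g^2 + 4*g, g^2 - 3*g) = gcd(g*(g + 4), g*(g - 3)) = g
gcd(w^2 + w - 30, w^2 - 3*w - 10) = w - 5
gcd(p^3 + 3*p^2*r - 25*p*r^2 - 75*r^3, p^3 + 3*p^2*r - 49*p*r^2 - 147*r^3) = p + 3*r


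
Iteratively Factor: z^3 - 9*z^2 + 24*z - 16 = (z - 1)*(z^2 - 8*z + 16) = (z - 4)*(z - 1)*(z - 4)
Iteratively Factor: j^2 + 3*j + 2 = (j + 2)*(j + 1)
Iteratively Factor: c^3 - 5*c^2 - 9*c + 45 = (c - 3)*(c^2 - 2*c - 15) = (c - 3)*(c + 3)*(c - 5)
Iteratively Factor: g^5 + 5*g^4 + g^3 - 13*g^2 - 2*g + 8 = (g + 2)*(g^4 + 3*g^3 - 5*g^2 - 3*g + 4) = (g - 1)*(g + 2)*(g^3 + 4*g^2 - g - 4) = (g - 1)*(g + 1)*(g + 2)*(g^2 + 3*g - 4) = (g - 1)^2*(g + 1)*(g + 2)*(g + 4)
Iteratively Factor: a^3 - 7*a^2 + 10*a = (a - 5)*(a^2 - 2*a) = (a - 5)*(a - 2)*(a)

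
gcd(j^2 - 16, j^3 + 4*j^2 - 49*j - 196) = j + 4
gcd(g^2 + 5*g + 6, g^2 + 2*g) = g + 2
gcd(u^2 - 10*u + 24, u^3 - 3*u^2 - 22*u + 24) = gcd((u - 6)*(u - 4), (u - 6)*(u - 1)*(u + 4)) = u - 6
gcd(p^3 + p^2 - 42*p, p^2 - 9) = 1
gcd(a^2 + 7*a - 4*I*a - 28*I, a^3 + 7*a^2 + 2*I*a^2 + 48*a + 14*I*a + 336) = a + 7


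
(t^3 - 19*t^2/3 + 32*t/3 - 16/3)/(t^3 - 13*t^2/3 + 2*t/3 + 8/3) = (3*t - 4)/(3*t + 2)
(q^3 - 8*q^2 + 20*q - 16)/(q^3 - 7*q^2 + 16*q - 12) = (q - 4)/(q - 3)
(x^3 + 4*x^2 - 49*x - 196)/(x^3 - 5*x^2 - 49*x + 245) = (x + 4)/(x - 5)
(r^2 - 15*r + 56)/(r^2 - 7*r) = (r - 8)/r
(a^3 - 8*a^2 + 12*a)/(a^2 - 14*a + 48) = a*(a - 2)/(a - 8)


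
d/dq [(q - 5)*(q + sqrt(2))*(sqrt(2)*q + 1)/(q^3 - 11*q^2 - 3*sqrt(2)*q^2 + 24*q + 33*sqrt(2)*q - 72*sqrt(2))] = (-9*q^4 - 6*sqrt(2)*q^4 + 46*sqrt(2)*q^3 + 162*q^3 - 849*q^2 - 40*sqrt(2)*q^2 - 542*sqrt(2)*q + 1380*q + 186 + 1200*sqrt(2))/(q^6 - 22*q^5 - 6*sqrt(2)*q^5 + 132*sqrt(2)*q^4 + 187*q^4 - 1014*sqrt(2)*q^3 - 924*q^3 + 3618*q^2 + 3168*sqrt(2)*q^2 - 9504*q - 3456*sqrt(2)*q + 10368)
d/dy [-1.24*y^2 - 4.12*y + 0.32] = -2.48*y - 4.12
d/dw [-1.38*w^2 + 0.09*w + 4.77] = 0.09 - 2.76*w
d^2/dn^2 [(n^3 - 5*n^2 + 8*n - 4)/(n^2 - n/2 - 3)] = 140/(8*n^3 + 36*n^2 + 54*n + 27)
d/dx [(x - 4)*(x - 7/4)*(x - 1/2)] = 3*x^2 - 25*x/2 + 79/8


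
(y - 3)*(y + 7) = y^2 + 4*y - 21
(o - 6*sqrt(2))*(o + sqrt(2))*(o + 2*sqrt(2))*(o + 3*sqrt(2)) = o^4 - 50*o^2 - 120*sqrt(2)*o - 144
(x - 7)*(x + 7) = x^2 - 49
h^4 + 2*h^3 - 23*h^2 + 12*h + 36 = (h - 3)*(h - 2)*(h + 1)*(h + 6)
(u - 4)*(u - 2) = u^2 - 6*u + 8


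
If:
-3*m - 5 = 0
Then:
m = -5/3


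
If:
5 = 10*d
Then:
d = 1/2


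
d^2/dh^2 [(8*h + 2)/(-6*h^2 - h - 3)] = 4*(-(4*h + 1)*(12*h + 1)^2 + 2*(36*h + 5)*(6*h^2 + h + 3))/(6*h^2 + h + 3)^3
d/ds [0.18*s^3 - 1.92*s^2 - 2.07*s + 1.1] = 0.54*s^2 - 3.84*s - 2.07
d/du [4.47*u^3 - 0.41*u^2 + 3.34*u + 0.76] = 13.41*u^2 - 0.82*u + 3.34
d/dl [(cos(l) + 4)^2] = -2*(cos(l) + 4)*sin(l)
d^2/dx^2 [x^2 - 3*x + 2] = 2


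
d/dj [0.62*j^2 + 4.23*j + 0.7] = 1.24*j + 4.23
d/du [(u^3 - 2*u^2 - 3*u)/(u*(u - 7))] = (u^2 - 14*u + 17)/(u^2 - 14*u + 49)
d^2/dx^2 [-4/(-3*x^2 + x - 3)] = 8*(-9*x^2 + 3*x + (6*x - 1)^2 - 9)/(3*x^2 - x + 3)^3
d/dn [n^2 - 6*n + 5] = 2*n - 6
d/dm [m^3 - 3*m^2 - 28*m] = 3*m^2 - 6*m - 28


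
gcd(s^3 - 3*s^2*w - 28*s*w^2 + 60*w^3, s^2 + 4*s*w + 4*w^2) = 1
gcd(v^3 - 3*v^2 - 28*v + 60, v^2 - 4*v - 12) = v - 6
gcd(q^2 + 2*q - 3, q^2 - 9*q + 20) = 1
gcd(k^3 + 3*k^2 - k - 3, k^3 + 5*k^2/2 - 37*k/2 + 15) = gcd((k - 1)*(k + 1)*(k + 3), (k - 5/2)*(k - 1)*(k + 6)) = k - 1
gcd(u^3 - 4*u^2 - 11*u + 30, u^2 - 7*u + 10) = u^2 - 7*u + 10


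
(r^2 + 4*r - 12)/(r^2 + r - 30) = (r - 2)/(r - 5)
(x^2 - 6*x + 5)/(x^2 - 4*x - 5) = (x - 1)/(x + 1)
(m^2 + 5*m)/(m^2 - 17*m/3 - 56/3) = 3*m*(m + 5)/(3*m^2 - 17*m - 56)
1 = 1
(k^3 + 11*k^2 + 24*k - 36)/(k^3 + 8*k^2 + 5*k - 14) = (k^2 + 12*k + 36)/(k^2 + 9*k + 14)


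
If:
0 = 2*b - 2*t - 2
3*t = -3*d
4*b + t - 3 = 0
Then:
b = 4/5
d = 1/5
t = -1/5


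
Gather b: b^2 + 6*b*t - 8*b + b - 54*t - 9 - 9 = b^2 + b*(6*t - 7) - 54*t - 18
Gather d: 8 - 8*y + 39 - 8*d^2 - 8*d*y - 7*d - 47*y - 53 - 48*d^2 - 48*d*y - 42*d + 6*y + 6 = -56*d^2 + d*(-56*y - 49) - 49*y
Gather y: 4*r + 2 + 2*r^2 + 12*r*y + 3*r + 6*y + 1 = 2*r^2 + 7*r + y*(12*r + 6) + 3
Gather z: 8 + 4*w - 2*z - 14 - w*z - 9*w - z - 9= -5*w + z*(-w - 3) - 15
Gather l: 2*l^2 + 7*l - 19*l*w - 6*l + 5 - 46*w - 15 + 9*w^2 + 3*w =2*l^2 + l*(1 - 19*w) + 9*w^2 - 43*w - 10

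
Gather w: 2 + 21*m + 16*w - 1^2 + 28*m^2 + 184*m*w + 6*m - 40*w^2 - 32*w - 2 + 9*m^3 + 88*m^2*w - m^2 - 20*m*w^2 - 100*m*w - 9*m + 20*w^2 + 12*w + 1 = 9*m^3 + 27*m^2 + 18*m + w^2*(-20*m - 20) + w*(88*m^2 + 84*m - 4)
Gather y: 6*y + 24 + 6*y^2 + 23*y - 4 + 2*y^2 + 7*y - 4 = 8*y^2 + 36*y + 16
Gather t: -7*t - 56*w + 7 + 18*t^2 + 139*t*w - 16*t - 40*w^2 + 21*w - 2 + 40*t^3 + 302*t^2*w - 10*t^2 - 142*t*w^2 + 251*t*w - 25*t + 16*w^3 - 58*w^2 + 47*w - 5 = 40*t^3 + t^2*(302*w + 8) + t*(-142*w^2 + 390*w - 48) + 16*w^3 - 98*w^2 + 12*w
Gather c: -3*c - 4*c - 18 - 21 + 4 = -7*c - 35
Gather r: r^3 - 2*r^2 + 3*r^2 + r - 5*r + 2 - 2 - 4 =r^3 + r^2 - 4*r - 4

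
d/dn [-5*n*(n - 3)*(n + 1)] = -15*n^2 + 20*n + 15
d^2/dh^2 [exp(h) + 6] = exp(h)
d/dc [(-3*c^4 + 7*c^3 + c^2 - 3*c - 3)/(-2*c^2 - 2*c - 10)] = (3*c^5 + c^4 + 23*c^3 - 109*c^2/2 - 8*c + 6)/(c^4 + 2*c^3 + 11*c^2 + 10*c + 25)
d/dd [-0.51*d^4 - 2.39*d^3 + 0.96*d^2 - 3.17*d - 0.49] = -2.04*d^3 - 7.17*d^2 + 1.92*d - 3.17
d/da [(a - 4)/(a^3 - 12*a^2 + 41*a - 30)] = (a^3 - 12*a^2 + 41*a - (a - 4)*(3*a^2 - 24*a + 41) - 30)/(a^3 - 12*a^2 + 41*a - 30)^2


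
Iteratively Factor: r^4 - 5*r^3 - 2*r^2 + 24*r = (r)*(r^3 - 5*r^2 - 2*r + 24) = r*(r + 2)*(r^2 - 7*r + 12) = r*(r - 3)*(r + 2)*(r - 4)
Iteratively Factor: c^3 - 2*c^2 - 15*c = (c)*(c^2 - 2*c - 15) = c*(c - 5)*(c + 3)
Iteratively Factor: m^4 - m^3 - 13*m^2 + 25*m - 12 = (m - 1)*(m^3 - 13*m + 12) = (m - 3)*(m - 1)*(m^2 + 3*m - 4) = (m - 3)*(m - 1)*(m + 4)*(m - 1)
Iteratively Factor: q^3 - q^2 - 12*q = (q + 3)*(q^2 - 4*q) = q*(q + 3)*(q - 4)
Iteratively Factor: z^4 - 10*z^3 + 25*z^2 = (z)*(z^3 - 10*z^2 + 25*z) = z^2*(z^2 - 10*z + 25) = z^2*(z - 5)*(z - 5)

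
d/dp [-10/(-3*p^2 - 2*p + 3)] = 20*(-3*p - 1)/(3*p^2 + 2*p - 3)^2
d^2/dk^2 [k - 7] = 0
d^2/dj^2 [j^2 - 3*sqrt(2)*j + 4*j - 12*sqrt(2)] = 2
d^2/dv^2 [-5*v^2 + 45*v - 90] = -10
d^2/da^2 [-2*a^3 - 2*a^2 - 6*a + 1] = -12*a - 4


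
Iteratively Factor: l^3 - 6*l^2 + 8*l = (l - 2)*(l^2 - 4*l) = (l - 4)*(l - 2)*(l)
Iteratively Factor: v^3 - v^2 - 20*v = (v + 4)*(v^2 - 5*v) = (v - 5)*(v + 4)*(v)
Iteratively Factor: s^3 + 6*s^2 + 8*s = (s + 2)*(s^2 + 4*s) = (s + 2)*(s + 4)*(s)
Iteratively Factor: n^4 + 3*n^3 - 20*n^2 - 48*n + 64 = (n - 4)*(n^3 + 7*n^2 + 8*n - 16) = (n - 4)*(n - 1)*(n^2 + 8*n + 16) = (n - 4)*(n - 1)*(n + 4)*(n + 4)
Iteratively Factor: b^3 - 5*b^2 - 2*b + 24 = (b - 3)*(b^2 - 2*b - 8) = (b - 4)*(b - 3)*(b + 2)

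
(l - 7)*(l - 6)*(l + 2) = l^3 - 11*l^2 + 16*l + 84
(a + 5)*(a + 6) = a^2 + 11*a + 30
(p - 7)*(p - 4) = p^2 - 11*p + 28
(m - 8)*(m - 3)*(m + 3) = m^3 - 8*m^2 - 9*m + 72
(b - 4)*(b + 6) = b^2 + 2*b - 24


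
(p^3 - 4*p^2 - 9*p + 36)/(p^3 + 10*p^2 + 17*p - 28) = (p^3 - 4*p^2 - 9*p + 36)/(p^3 + 10*p^2 + 17*p - 28)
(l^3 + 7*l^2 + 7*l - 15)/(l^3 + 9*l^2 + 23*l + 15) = (l - 1)/(l + 1)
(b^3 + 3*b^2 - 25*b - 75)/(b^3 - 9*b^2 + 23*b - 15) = (b^2 + 8*b + 15)/(b^2 - 4*b + 3)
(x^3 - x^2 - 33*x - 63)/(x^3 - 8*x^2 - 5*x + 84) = (x + 3)/(x - 4)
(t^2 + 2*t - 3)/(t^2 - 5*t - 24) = (t - 1)/(t - 8)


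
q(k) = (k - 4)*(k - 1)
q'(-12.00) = -29.00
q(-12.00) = 208.00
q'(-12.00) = -29.00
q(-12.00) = 208.00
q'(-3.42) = -11.84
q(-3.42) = 32.80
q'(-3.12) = -11.24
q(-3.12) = 29.33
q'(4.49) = 3.98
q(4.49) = 1.71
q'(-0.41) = -5.82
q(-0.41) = 6.22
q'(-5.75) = -16.50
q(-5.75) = 65.81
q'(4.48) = 3.96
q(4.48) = 1.67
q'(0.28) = -4.44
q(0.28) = 2.68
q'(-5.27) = -15.54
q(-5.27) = 58.12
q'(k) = 2*k - 5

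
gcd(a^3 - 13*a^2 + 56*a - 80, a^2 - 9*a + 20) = a^2 - 9*a + 20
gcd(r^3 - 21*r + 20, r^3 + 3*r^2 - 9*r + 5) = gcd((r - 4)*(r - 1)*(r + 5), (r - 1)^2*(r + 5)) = r^2 + 4*r - 5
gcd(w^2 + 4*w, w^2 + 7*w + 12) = w + 4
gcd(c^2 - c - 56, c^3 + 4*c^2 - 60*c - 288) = c - 8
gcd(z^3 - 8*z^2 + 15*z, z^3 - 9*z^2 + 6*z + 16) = 1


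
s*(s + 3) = s^2 + 3*s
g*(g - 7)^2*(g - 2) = g^4 - 16*g^3 + 77*g^2 - 98*g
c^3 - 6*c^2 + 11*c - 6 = (c - 3)*(c - 2)*(c - 1)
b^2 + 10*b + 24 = (b + 4)*(b + 6)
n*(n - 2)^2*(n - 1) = n^4 - 5*n^3 + 8*n^2 - 4*n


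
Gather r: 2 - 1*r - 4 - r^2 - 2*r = -r^2 - 3*r - 2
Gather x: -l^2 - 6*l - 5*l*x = -l^2 - 5*l*x - 6*l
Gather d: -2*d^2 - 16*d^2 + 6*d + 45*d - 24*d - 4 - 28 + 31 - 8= -18*d^2 + 27*d - 9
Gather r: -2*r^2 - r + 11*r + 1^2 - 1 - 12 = -2*r^2 + 10*r - 12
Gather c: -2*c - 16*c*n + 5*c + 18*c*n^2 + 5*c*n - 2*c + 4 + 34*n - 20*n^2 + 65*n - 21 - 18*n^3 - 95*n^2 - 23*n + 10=c*(18*n^2 - 11*n + 1) - 18*n^3 - 115*n^2 + 76*n - 7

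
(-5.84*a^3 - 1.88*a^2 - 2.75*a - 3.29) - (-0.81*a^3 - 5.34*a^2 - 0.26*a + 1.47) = -5.03*a^3 + 3.46*a^2 - 2.49*a - 4.76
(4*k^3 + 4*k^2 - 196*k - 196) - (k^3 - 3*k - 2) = 3*k^3 + 4*k^2 - 193*k - 194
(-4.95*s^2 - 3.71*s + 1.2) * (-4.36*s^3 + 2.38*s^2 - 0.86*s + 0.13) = 21.582*s^5 + 4.3946*s^4 - 9.8048*s^3 + 5.4031*s^2 - 1.5143*s + 0.156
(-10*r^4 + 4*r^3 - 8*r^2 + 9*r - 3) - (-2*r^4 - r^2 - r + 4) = -8*r^4 + 4*r^3 - 7*r^2 + 10*r - 7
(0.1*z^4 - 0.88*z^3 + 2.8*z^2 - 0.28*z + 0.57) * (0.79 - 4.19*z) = -0.419*z^5 + 3.7662*z^4 - 12.4272*z^3 + 3.3852*z^2 - 2.6095*z + 0.4503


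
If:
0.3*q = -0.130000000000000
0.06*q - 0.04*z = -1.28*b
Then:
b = 0.03125*z + 0.0203125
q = -0.43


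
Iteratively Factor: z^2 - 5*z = (z - 5)*(z)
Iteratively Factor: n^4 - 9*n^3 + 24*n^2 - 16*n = (n - 1)*(n^3 - 8*n^2 + 16*n) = (n - 4)*(n - 1)*(n^2 - 4*n) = (n - 4)^2*(n - 1)*(n)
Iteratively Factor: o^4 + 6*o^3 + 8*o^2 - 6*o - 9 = (o + 3)*(o^3 + 3*o^2 - o - 3) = (o + 3)^2*(o^2 - 1) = (o - 1)*(o + 3)^2*(o + 1)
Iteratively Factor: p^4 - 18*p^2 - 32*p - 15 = (p + 1)*(p^3 - p^2 - 17*p - 15) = (p - 5)*(p + 1)*(p^2 + 4*p + 3) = (p - 5)*(p + 1)^2*(p + 3)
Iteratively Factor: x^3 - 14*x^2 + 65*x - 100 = (x - 4)*(x^2 - 10*x + 25) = (x - 5)*(x - 4)*(x - 5)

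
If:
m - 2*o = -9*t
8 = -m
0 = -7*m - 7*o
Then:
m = -8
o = 8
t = 8/3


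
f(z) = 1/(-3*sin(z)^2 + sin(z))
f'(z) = (6*sin(z)*cos(z) - cos(z))/(-3*sin(z)^2 + sin(z))^2 = (6/tan(z) - cos(z)/sin(z)^2)/(3*sin(z) - 1)^2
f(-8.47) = -0.36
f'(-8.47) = 0.43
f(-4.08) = -0.87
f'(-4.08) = -1.73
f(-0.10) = -7.71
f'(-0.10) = -94.53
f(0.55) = -3.37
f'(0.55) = 20.66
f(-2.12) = -0.33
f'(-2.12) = 0.35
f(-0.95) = -0.36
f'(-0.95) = -0.44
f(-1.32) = -0.26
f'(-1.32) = -0.12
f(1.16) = -0.62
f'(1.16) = 0.70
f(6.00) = -1.95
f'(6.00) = -9.74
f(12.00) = -0.71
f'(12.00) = -1.82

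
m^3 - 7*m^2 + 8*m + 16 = (m - 4)^2*(m + 1)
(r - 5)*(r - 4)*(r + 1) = r^3 - 8*r^2 + 11*r + 20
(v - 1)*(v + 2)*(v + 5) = v^3 + 6*v^2 + 3*v - 10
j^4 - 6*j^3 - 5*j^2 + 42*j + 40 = (j - 5)*(j - 4)*(j + 1)*(j + 2)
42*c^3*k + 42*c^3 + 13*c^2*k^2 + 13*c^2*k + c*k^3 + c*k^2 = (6*c + k)*(7*c + k)*(c*k + c)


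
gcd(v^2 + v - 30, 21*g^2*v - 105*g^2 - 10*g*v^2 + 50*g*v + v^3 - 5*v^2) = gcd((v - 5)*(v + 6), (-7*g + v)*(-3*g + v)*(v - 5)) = v - 5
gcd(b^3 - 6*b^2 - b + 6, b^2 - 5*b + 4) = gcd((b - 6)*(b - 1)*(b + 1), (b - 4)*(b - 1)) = b - 1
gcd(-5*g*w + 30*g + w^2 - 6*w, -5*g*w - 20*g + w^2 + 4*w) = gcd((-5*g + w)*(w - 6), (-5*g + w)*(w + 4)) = -5*g + w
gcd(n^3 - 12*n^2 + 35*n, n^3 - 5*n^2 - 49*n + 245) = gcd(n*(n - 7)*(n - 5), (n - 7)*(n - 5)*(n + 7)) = n^2 - 12*n + 35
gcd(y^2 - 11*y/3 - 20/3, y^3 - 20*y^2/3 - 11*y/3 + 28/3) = y + 4/3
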